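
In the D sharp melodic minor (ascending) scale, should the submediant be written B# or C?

Each scale degree takes a distinct letter name. Degree 6 of a scale on D must use the letter B.
B# and C are enharmonically the same pitch, but only B# uses the letter B, so it is the correct spelling here.

B#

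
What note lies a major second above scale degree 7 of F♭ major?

F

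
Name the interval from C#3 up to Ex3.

augmented third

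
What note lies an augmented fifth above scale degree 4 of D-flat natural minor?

D

Scale degree 4 of Db natural minor is Gb.
An augmented fifth (8 semitones) above Gb lands on the letter D, giving D.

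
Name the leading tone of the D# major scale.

The D# major scale runs D# E# F## G# A# B# C##.
Degree 7 is C##.

C##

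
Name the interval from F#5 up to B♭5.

diminished fourth

The letter names run F→B, a span of 3 letter steps, so the interval is some kind of fourth.
F# to Bb is 4 semitones. A perfect fourth is 5, so 4 makes it diminished.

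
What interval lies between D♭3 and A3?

augmented fifth

The letter names run D→A, a span of 4 letter steps, so the interval is some kind of fifth.
Db to A is 8 semitones. A perfect fifth is 7, so 8 makes it augmented.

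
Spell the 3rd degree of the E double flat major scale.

Gb

Degree 3 takes the letter 2 steps above E, which is G.
In major, degree 3 sits 4 semitones above the tonic. Ebb + 4 semitones is pitch class 6, spelled on G as Gb.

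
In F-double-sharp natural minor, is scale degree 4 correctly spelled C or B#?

B#

Each scale degree takes a distinct letter name. Degree 4 of a scale on F must use the letter B.
B# and C are enharmonically the same pitch, but only B# uses the letter B, so it is the correct spelling here.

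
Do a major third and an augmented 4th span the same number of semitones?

No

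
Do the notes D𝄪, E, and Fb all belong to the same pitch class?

Yes

D## = pitch class 4 and E = pitch class 4 and Fb = pitch class 4 — the same pitch class, so they are enharmonic equivalents.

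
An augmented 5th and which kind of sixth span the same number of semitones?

An augmented fifth spans 8 semitones.
A sixth spanning 8 semitones is minor (the major sixth is 9).

minor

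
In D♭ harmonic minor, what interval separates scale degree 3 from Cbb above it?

diminished fifth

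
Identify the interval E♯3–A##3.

augmented fourth

The letter names run E→A, a span of 3 letter steps, so the interval is some kind of fourth.
E# to A## is 6 semitones. A perfect fourth is 5, so 6 makes it augmented.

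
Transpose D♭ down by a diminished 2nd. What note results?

A second below D lands on the letter C.
A diminished second spans 0 semitones, so Db moves to pitch class 1. On the letter C that is C#.

C#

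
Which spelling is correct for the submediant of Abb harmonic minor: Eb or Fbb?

Each scale degree takes a distinct letter name. Degree 6 of a scale on A must use the letter F.
Fbb and Eb are enharmonically the same pitch, but only Fbb uses the letter F, so it is the correct spelling here.

Fbb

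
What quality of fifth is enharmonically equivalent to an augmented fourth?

An augmented fourth spans 6 semitones.
A fifth spanning 6 semitones is diminished (the perfect fifth is 7).

diminished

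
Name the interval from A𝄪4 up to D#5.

diminished fourth

The letter names run A→D, a span of 3 letter steps, so the interval is some kind of fourth.
A## to D# is 4 semitones. A perfect fourth is 5, so 4 makes it diminished.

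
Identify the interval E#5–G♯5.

The letter names run E→G, a span of 2 letter steps, so the interval is some kind of third.
E# to G# is 3 semitones. A major third is 4, so 3 makes it minor.

minor third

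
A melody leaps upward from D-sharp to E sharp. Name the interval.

major second

Counting letters D–E gives a second.
D#→E# = 2 semitones, exactly the major second.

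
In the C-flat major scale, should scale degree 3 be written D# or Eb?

Each scale degree takes a distinct letter name. Degree 3 of a scale on C must use the letter E.
Eb and D# are enharmonically the same pitch, but only Eb uses the letter E, so it is the correct spelling here.

Eb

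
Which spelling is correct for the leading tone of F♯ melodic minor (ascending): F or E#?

E#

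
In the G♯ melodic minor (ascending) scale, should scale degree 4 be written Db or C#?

Each scale degree takes a distinct letter name. Degree 4 of a scale on G must use the letter C.
C# and Db are enharmonically the same pitch, but only C# uses the letter C, so it is the correct spelling here.

C#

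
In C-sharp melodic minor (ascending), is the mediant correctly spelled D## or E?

E

Each scale degree takes a distinct letter name. Degree 3 of a scale on C must use the letter E.
E and D## are enharmonically the same pitch, but only E uses the letter E, so it is the correct spelling here.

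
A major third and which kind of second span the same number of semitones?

A major third spans 4 semitones.
A second spanning 4 semitones is doubly augmented (the major second is 2).

doubly augmented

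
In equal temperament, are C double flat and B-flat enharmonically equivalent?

Cbb is pitch class 10; Bb is pitch class 10.
All spellings map to pitch class 10, so they are enharmonically equivalent.

Yes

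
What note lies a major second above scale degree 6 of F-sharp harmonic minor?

Scale degree 6 of F# harmonic minor is D.
A major second (2 semitones) above D lands on the letter E, giving E.

E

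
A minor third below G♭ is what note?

G down a major third is Eb, so the target letter is E.
From Gb, a minor third is 3 semitones down: Eb.

Eb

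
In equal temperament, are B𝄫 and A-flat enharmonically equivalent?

Bbb is pitch class 9; Ab is pitch class 8.
The pitch classes differ (9 vs. 8), so they are not enharmonic equivalents.

No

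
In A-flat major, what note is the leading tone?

G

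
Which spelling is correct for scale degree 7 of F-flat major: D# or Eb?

Eb

Each scale degree takes a distinct letter name. Degree 7 of a scale on F must use the letter E.
Eb and D# are enharmonically the same pitch, but only Eb uses the letter E, so it is the correct spelling here.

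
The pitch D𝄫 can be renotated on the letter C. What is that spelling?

Dbb is pitch class 0. The letter C alone is pitch class 0.
Pitch class 0 on C needs no accidental: C.

C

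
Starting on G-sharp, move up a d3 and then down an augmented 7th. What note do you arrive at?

A diminished third up from G# is Bb (letter B, 2 semitones up).
An augmented seventh down from Bb is Cbb (letter C, 12 semitones down).

Cbb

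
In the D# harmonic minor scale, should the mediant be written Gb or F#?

Each scale degree takes a distinct letter name. Degree 3 of a scale on D must use the letter F.
F# and Gb are enharmonically the same pitch, but only F# uses the letter F, so it is the correct spelling here.

F#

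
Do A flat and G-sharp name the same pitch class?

Yes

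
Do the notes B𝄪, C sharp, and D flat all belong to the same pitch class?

B## is pitch class 1; C# is pitch class 1; Db is pitch class 1.
All spellings map to pitch class 1, so they are enharmonically equivalent.

Yes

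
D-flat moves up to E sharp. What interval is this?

Counting letters D–E gives a second.
Db→E# = 4 semitones, 2 wider than the major second (2), so doubly augmented.

doubly augmented second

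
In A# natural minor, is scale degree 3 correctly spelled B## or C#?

Each scale degree takes a distinct letter name. Degree 3 of a scale on A must use the letter C.
C# and B## are enharmonically the same pitch, but only C# uses the letter C, so it is the correct spelling here.

C#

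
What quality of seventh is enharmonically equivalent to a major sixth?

diminished

A major sixth spans 9 semitones.
A seventh spanning 9 semitones is diminished (the major seventh is 11).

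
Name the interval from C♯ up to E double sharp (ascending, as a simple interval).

Counting letters C–D–E gives a third.
C#→E## = 5 semitones, 1 wider than the major third (4), so augmented.

augmented third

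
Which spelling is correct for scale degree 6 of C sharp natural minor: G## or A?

A

Each scale degree takes a distinct letter name. Degree 6 of a scale on C must use the letter A.
A and G## are enharmonically the same pitch, but only A uses the letter A, so it is the correct spelling here.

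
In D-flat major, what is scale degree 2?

Degree 2 takes the letter 1 step above D, which is E.
In major, degree 2 sits 2 semitones above the tonic. Db + 2 semitones is pitch class 3, spelled on E as Eb.

Eb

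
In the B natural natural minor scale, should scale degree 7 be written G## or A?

A

Each scale degree takes a distinct letter name. Degree 7 of a scale on B must use the letter A.
A and G## are enharmonically the same pitch, but only A uses the letter A, so it is the correct spelling here.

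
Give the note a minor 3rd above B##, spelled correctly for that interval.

D##

B up a major third is D#, so the target letter is D.
From B##, a minor third is 3 semitones up: D##.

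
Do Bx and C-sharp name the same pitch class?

B## = pitch class 1 and C# = pitch class 1 — the same pitch class, so they are enharmonic equivalents.

Yes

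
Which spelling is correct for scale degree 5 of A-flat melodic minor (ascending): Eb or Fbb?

Each scale degree takes a distinct letter name. Degree 5 of a scale on A must use the letter E.
Eb and Fbb are enharmonically the same pitch, but only Eb uses the letter E, so it is the correct spelling here.

Eb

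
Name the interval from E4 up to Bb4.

diminished fifth

The letter names run E→B, a span of 4 letter steps, so the interval is some kind of fifth.
E to Bb is 6 semitones. A perfect fifth is 7, so 6 makes it diminished.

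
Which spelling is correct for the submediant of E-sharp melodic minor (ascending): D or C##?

Each scale degree takes a distinct letter name. Degree 6 of a scale on E must use the letter C.
C## and D are enharmonically the same pitch, but only C## uses the letter C, so it is the correct spelling here.

C##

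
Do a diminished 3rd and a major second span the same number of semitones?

A diminished third spans 2 semitones; a major second spans 2.
They are enharmonically equivalent.

Yes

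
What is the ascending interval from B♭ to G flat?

Counting letters B–C–D–E–F–G gives a sixth.
Bb→Gb = 8 semitones, 1 narrower than the major sixth (9), so minor.

minor sixth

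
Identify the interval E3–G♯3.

major third

The letter names run E→G, a span of 2 letter steps, so the interval is some kind of third.
E to G# is 4 semitones. A major third is 4, so 4 makes it major.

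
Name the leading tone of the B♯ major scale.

A##

The B# major scale runs B# C## D## E# F## G## A##.
Degree 7 is A##.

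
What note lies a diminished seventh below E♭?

F#

E down a major seventh is F, so the target letter is F.
From Eb, a diminished seventh is 9 semitones down: F#.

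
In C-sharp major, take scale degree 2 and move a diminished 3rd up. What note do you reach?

Scale degree 2 of C# major is D#.
A diminished third (2 semitones) above D# lands on the letter F, giving F.

F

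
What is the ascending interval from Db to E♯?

doubly augmented second

Counting letters D–E gives a second.
Db→E# = 4 semitones, 2 wider than the major second (2), so doubly augmented.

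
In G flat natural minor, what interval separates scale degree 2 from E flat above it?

perfect fifth

Scale degree 2 of Gb natural minor is Ab.
Ab up to Eb: letters A→E make it a fifth; 7 semitones makes it perfect.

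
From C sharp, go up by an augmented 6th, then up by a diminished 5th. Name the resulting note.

E#

An augmented sixth up from C# is A## (letter A, 10 semitones up).
A diminished fifth up from A## is E# (letter E, 6 semitones up).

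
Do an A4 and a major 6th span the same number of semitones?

An augmented fourth spans 6 semitones; a major sixth spans 9.
The spans differ, so they are not enharmonic equivalents.

No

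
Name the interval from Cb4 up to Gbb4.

diminished fifth

Counting letters C–D–E–F–G gives a fifth.
Cb→Gbb = 6 semitones, 1 narrower than the perfect fifth (7), so diminished.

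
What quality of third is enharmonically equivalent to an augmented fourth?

An augmented fourth spans 6 semitones.
A third spanning 6 semitones is doubly augmented (the major third is 4).

doubly augmented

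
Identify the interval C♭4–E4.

augmented third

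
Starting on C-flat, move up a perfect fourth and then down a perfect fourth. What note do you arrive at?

Cb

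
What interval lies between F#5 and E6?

minor seventh

Counting letters F–G–A–B–C–D–E gives a seventh.
F#→E = 10 semitones, 1 narrower than the major seventh (11), so minor.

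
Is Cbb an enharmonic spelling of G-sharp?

Two spellings are enharmonically equivalent only if they share a pitch class.
Here Cbb → 10, G# → 8; 8 ≠ 10, so they are not.

No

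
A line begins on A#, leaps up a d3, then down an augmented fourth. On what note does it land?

A diminished third up from A# is C (letter C, 2 semitones up).
An augmented fourth down from C is Gb (letter G, 6 semitones down).

Gb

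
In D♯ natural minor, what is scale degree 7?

C#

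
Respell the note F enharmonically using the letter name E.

E#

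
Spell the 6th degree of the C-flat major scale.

Degree 6 takes the letter 5 steps above C, which is A.
In major, degree 6 sits 9 semitones above the tonic. Cb + 9 semitones is pitch class 8, spelled on A as Ab.

Ab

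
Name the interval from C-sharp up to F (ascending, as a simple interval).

diminished fourth

The letter names run C→F, a span of 3 letter steps, so the interval is some kind of fourth.
C# to F is 4 semitones. A perfect fourth is 5, so 4 makes it diminished.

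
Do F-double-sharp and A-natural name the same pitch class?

Two spellings are enharmonically equivalent only if they share a pitch class.
Here F## → 7, A → 9; 7 ≠ 9, so they are not.

No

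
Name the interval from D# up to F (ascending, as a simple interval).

diminished third

Counting letters D–E–F gives a third.
D#→F = 2 semitones, 2 narrower than the major third (4), so diminished.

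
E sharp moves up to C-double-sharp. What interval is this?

major sixth

The letter names run E→C, a span of 5 letter steps, so the interval is some kind of sixth.
E# to C## is 9 semitones. A major sixth is 9, so 9 makes it major.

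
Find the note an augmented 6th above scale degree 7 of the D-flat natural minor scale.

A

Scale degree 7 of Db natural minor is Cb.
An augmented sixth (10 semitones) above Cb lands on the letter A, giving A.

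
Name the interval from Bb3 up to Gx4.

Counting letters B–C–D–E–F–G gives a sixth.
Bb→G## = 11 semitones, 2 wider than the major sixth (9), so doubly augmented.

doubly augmented sixth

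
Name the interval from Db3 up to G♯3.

doubly augmented fourth

Counting letters D–E–F–G gives a fourth.
Db→G# = 7 semitones, 2 wider than the perfect fourth (5), so doubly augmented.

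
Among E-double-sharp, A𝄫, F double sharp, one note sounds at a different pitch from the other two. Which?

E##

In 12-tone equal temperament, enharmonic equivalents share a pitch class. E## is pitch class 6; Abb is pitch class 7; F## is pitch class 7.
Abb and F## share pitch class 7, while E## is pitch class 6.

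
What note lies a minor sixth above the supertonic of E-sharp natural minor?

D#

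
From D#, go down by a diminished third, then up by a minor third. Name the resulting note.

D##

A diminished third down from D# is B## (letter B, 2 semitones down).
A minor third up from B## is D## (letter D, 3 semitones up).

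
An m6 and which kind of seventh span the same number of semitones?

A minor sixth spans 8 semitones.
A seventh spanning 8 semitones is doubly diminished (the major seventh is 11).

doubly diminished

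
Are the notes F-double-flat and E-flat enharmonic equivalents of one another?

Fbb is pitch class 3; Eb is pitch class 3.
All spellings map to pitch class 3, so they are enharmonically equivalent.

Yes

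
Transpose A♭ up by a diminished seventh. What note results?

Gbb

A seventh above A lands on the letter G.
A diminished seventh spans 9 semitones, so Ab moves to pitch class 5. On the letter G that is Gbb.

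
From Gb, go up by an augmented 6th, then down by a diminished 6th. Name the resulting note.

An augmented sixth up from Gb is E (letter E, 10 semitones up).
A diminished sixth down from E is G## (letter G, 7 semitones down).

G##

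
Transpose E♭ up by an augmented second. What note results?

F#

A second above E lands on the letter F.
An augmented second spans 3 semitones, so Eb moves to pitch class 6. On the letter F that is F#.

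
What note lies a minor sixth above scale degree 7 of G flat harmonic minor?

Scale degree 7 of Gb harmonic minor is F.
A minor sixth (8 semitones) above F lands on the letter D, giving Db.

Db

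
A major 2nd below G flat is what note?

Fb

A second below G lands on the letter F.
A major second spans 2 semitones, so Gb moves to pitch class 4. On the letter F that is Fb.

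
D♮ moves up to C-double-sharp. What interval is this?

Counting letters D–E–F–G–A–B–C gives a seventh.
D→C## = 12 semitones, 1 wider than the major seventh (11), so augmented.

augmented seventh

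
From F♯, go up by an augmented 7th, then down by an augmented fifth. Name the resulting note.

An augmented seventh up from F# is E## (letter E, 12 semitones up).
An augmented fifth down from E## is A# (letter A, 8 semitones down).

A#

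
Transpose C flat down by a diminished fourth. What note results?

C down a perfect fourth is G, so the target letter is G.
From Cb, a diminished fourth is 4 semitones down: G.

G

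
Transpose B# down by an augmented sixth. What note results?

D

A sixth below B lands on the letter D.
An augmented sixth spans 10 semitones, so B# moves to pitch class 2. On the letter D that is D.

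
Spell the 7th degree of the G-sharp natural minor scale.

F#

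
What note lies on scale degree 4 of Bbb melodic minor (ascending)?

Ebb

The Bbb melodic minor (ascending) scale runs Bbb Cb Dbb Ebb Fb Gb Ab.
Degree 4 is Ebb.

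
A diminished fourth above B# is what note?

E

B up a perfect fourth is E, so the target letter is E.
From B#, a diminished fourth is 4 semitones up: E.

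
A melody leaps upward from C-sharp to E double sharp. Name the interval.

augmented third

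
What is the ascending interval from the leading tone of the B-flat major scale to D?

perfect fourth

The leading tone of Bb major is A.
A up to D: letters A→D make it a fourth; 5 semitones makes it perfect.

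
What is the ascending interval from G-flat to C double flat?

diminished fourth

The letter names run G→C, a span of 3 letter steps, so the interval is some kind of fourth.
Gb to Cbb is 4 semitones. A perfect fourth is 5, so 4 makes it diminished.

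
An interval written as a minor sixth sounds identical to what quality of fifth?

A minor sixth spans 8 semitones.
A fifth spanning 8 semitones is augmented (the perfect fifth is 7).

augmented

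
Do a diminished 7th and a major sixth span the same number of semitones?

Yes

A diminished seventh spans 9 semitones; a major sixth spans 9.
They are enharmonically equivalent.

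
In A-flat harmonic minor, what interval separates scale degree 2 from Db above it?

minor third

Scale degree 2 of Ab harmonic minor is Bb.
Bb up to Db: letters B→D make it a third; 3 semitones makes it minor.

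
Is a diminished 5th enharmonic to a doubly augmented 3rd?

Yes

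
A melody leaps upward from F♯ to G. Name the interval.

minor second

Counting letters F–G gives a second.
F#→G = 1 semitone, 1 narrower than the major second (2), so minor.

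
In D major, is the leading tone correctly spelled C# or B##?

Each scale degree takes a distinct letter name. Degree 7 of a scale on D must use the letter C.
C# and B## are enharmonically the same pitch, but only C# uses the letter C, so it is the correct spelling here.

C#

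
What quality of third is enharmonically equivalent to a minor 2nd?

A minor second spans 1 semitone.
A third spanning 1 semitone is doubly diminished (the major third is 4).

doubly diminished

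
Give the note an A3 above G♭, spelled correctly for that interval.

A third above G lands on the letter B.
An augmented third spans 5 semitones, so Gb moves to pitch class 11. On the letter B that is B.

B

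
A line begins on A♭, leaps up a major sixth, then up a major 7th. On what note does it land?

E

A major sixth up from Ab is F (letter F, 9 semitones up).
A major seventh up from F is E (letter E, 11 semitones up).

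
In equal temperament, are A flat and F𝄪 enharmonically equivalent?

Ab is pitch class 8; F## is pitch class 7.
The pitch classes differ (8 vs. 7), so they are not enharmonic equivalents.

No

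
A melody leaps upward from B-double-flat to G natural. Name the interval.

Counting letters B–C–D–E–F–G gives a sixth.
Bbb→G = 10 semitones, 1 wider than the major sixth (9), so augmented.

augmented sixth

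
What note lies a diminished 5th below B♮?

E#

B down a perfect fifth is E, so the target letter is E.
From B, a diminished fifth is 6 semitones down: E#.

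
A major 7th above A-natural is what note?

A seventh above A lands on the letter G.
A major seventh spans 11 semitones, so A moves to pitch class 8. On the letter G that is G#.

G#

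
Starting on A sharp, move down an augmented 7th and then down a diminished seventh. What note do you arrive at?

An augmented seventh down from A# is Bb (letter B, 12 semitones down).
A diminished seventh down from Bb is C# (letter C, 9 semitones down).

C#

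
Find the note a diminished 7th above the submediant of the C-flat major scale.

Gbb

The submediant of Cb major is Ab.
A diminished seventh (9 semitones) above Ab lands on the letter G, giving Gbb.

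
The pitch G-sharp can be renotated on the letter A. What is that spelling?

Plain A sits 1 semitone above G#, so on the letter A the same pitch needs a flat: Ab.

Ab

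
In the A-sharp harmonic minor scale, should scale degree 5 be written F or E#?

Each scale degree takes a distinct letter name. Degree 5 of a scale on A must use the letter E.
E# and F are enharmonically the same pitch, but only E# uses the letter E, so it is the correct spelling here.

E#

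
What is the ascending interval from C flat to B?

augmented seventh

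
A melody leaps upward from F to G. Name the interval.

major second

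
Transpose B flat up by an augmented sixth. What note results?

G#

B up a major sixth is G#, so the target letter is G.
From Bb, an augmented sixth is 10 semitones up: G#.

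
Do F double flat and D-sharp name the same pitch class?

Yes

Fbb is pitch class 3; D# is pitch class 3.
All spellings map to pitch class 3, so they are enharmonically equivalent.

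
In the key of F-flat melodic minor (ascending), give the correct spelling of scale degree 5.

Degree 5 takes the letter 4 steps above F, which is C.
In melodic minor (ascending), degree 5 sits 7 semitones above the tonic. Fb + 7 semitones is pitch class 11, spelled on C as Cb.

Cb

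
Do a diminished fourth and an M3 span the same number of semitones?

Yes

A diminished fourth spans 4 semitones; a major third spans 4.
They are enharmonically equivalent.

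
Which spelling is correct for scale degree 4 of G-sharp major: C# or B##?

C#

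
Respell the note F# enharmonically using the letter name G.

F# is pitch class 6. The letter G alone is pitch class 7.
To reach pitch class 6 from G requires an offset of -1 semitone, i.e. flat: Gb.

Gb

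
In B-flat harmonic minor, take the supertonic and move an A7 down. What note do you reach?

Dbb

The supertonic of Bb harmonic minor is C.
An augmented seventh (12 semitones) below C lands on the letter D, giving Dbb.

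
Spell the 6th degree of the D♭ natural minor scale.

The Db natural minor scale runs Db Eb Fb Gb Ab Bbb Cb.
Degree 6 is Bbb.

Bbb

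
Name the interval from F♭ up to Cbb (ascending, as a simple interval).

diminished fifth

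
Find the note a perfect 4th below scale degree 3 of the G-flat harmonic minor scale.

Fb

Scale degree 3 of Gb harmonic minor is Bbb.
A perfect fourth (5 semitones) below Bbb lands on the letter F, giving Fb.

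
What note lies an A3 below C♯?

Ab

A third below C lands on the letter A.
An augmented third spans 5 semitones, so C# moves to pitch class 8. On the letter A that is Ab.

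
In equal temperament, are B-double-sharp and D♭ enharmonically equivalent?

Yes

B## is pitch class 1; Db is pitch class 1.
All spellings map to pitch class 1, so they are enharmonically equivalent.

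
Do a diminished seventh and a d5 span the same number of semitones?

A diminished seventh spans 9 semitones; a diminished fifth spans 6.
The spans differ, so they are not enharmonic equivalents.

No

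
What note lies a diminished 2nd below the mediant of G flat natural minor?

The mediant of Gb natural minor is Bbb.
A diminished second (0 semitones) below Bbb lands on the letter A, giving A.

A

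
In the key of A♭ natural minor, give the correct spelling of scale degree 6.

Fb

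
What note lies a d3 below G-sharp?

E##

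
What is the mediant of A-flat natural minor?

Cb

Degree 3 takes the letter 2 steps above A, which is C.
In natural minor, degree 3 sits 3 semitones above the tonic. Ab + 3 semitones is pitch class 11, spelled on C as Cb.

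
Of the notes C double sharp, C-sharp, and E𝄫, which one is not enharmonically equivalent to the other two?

C#

In 12-tone equal temperament, enharmonic equivalents share a pitch class. C## is pitch class 2; C# is pitch class 1; Ebb is pitch class 2.
C## and Ebb share pitch class 2, while C# is pitch class 1.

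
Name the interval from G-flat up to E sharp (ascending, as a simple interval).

Counting letters G–A–B–C–D–E gives a sixth.
Gb→E# = 11 semitones, 2 wider than the major sixth (9), so doubly augmented.

doubly augmented sixth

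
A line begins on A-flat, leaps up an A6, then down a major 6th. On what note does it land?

A

An augmented sixth up from Ab is F# (letter F, 10 semitones up).
A major sixth down from F# is A (letter A, 9 semitones down).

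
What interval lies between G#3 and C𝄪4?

augmented fourth

Counting letters G–A–B–C gives a fourth.
G#→C## = 6 semitones, 1 wider than the perfect fourth (5), so augmented.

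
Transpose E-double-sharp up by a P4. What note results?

A##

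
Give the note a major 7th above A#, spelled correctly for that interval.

G##

A up a major seventh is G#, so the target letter is G.
From A#, a major seventh is 11 semitones up: G##.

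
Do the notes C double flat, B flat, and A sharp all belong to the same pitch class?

Yes

Cbb = pitch class 10 and Bb = pitch class 10 and A# = pitch class 10 — the same pitch class, so they are enharmonic equivalents.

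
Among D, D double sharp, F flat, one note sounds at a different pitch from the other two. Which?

In 12-tone equal temperament, enharmonic equivalents share a pitch class. D is pitch class 2; D## is pitch class 4; Fb is pitch class 4.
D## and Fb share pitch class 4, while D is pitch class 2.

D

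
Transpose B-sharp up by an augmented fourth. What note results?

E##

A fourth above B lands on the letter E.
An augmented fourth spans 6 semitones, so B# moves to pitch class 6. On the letter E that is E##.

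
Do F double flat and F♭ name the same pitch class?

Two spellings are enharmonically equivalent only if they share a pitch class.
Here Fbb → 3, Fb → 4; 3 ≠ 4, so they are not.

No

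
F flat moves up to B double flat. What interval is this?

The letter names run F→B, a span of 3 letter steps, so the interval is some kind of fourth.
Fb to Bbb is 5 semitones. A perfect fourth is 5, so 5 makes it perfect.

perfect fourth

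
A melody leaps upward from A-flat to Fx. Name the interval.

doubly augmented sixth

The letter names run A→F, a span of 5 letter steps, so the interval is some kind of sixth.
Ab to F## is 11 semitones. A major sixth is 9, so 11 makes it doubly augmented.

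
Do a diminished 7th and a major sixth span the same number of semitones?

Yes

A diminished seventh spans 9 semitones; a major sixth spans 9.
They are enharmonically equivalent.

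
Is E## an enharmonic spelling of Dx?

No

Two spellings are enharmonically equivalent only if they share a pitch class.
Here E## → 6, D## → 4; 4 ≠ 6, so they are not.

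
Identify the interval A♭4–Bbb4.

minor second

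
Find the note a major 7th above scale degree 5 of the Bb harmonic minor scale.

Scale degree 5 of Bb harmonic minor is F.
A major seventh (11 semitones) above F lands on the letter E, giving E.

E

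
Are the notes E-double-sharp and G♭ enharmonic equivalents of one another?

E## is pitch class 6; Gb is pitch class 6.
All spellings map to pitch class 6, so they are enharmonically equivalent.

Yes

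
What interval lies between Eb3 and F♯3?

Counting letters E–F gives a second.
Eb→F# = 3 semitones, 1 wider than the major second (2), so augmented.

augmented second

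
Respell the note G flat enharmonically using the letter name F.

Plain F sits 1 semitone below Gb, so on the letter F the same pitch needs a sharp: F#.

F#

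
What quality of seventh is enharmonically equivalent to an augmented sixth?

minor

An augmented sixth spans 10 semitones.
A seventh spanning 10 semitones is minor (the major seventh is 11).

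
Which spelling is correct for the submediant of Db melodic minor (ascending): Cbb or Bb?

Each scale degree takes a distinct letter name. Degree 6 of a scale on D must use the letter B.
Bb and Cbb are enharmonically the same pitch, but only Bb uses the letter B, so it is the correct spelling here.

Bb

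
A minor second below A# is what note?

A second below A lands on the letter G.
A minor second spans 1 semitone, so A# moves to pitch class 9. On the letter G that is G##.

G##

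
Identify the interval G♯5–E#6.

major sixth

Counting letters G–A–B–C–D–E gives a sixth.
G#→E# = 9 semitones, exactly the major sixth.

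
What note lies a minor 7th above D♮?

A seventh above D lands on the letter C.
A minor seventh spans 10 semitones, so D moves to pitch class 0. On the letter C that is C.

C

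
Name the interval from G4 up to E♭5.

minor sixth

The letter names run G→E, a span of 5 letter steps, so the interval is some kind of sixth.
G to Eb is 8 semitones. A major sixth is 9, so 8 makes it minor.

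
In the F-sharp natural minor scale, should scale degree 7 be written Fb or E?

Each scale degree takes a distinct letter name. Degree 7 of a scale on F must use the letter E.
E and Fb are enharmonically the same pitch, but only E uses the letter E, so it is the correct spelling here.

E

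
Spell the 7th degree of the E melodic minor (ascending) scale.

The E melodic minor (ascending) scale runs E F# G A B C# D#.
Degree 7 is D#.

D#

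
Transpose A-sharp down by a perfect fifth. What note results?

A fifth below A lands on the letter D.
A perfect fifth spans 7 semitones, so A# moves to pitch class 3. On the letter D that is D#.

D#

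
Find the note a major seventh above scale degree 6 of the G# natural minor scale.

Scale degree 6 of G# natural minor is E.
A major seventh (11 semitones) above E lands on the letter D, giving D#.

D#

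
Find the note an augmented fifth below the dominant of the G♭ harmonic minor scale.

The dominant of Gb harmonic minor is Db.
An augmented fifth (8 semitones) below Db lands on the letter G, giving Gbb.

Gbb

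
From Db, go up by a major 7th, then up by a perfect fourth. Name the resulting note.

F

A major seventh up from Db is C (letter C, 11 semitones up).
A perfect fourth up from C is F (letter F, 5 semitones up).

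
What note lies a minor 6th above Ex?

E up a major sixth is C#, so the target letter is C.
From E##, a minor sixth is 8 semitones up: C##.

C##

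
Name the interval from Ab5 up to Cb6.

The letter names run A→C, a span of 2 letter steps, so the interval is some kind of third.
Ab to Cb is 3 semitones. A major third is 4, so 3 makes it minor.

minor third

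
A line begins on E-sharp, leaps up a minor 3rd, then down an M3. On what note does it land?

E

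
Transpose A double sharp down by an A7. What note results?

B

A down a major seventh is Bb, so the target letter is B.
From A##, an augmented seventh is 12 semitones down: B.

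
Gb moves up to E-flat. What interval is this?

major sixth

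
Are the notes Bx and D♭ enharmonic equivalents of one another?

Yes

B## = pitch class 1 and Db = pitch class 1 — the same pitch class, so they are enharmonic equivalents.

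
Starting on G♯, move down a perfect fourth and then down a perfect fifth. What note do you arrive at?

G#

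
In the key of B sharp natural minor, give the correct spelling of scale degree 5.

Degree 5 takes the letter 4 steps above B, which is F.
In natural minor, degree 5 sits 7 semitones above the tonic. B# + 7 semitones is pitch class 7, spelled on F as F##.

F##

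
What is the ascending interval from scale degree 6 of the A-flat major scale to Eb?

minor seventh

Scale degree 6 of Ab major is F.
F up to Eb: letters F→E make it a seventh; 10 semitones makes it minor.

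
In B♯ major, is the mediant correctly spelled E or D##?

Each scale degree takes a distinct letter name. Degree 3 of a scale on B must use the letter D.
D## and E are enharmonically the same pitch, but only D## uses the letter D, so it is the correct spelling here.

D##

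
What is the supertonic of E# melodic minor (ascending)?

The E# melodic minor (ascending) scale runs E# F## G# A# B# C## D##.
Degree 2 is F##.

F##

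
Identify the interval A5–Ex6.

doubly augmented fifth

Counting letters A–B–C–D–E gives a fifth.
A→E## = 9 semitones, 2 wider than the perfect fifth (7), so doubly augmented.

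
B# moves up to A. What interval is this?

Counting letters B–C–D–E–F–G–A gives a seventh.
B#→A = 9 semitones, 2 narrower than the major seventh (11), so diminished.

diminished seventh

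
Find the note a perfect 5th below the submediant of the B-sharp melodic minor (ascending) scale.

C##

The submediant of B# melodic minor (ascending) is G##.
A perfect fifth (7 semitones) below G## lands on the letter C, giving C##.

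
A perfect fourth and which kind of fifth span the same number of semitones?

doubly diminished

A perfect fourth spans 5 semitones.
A fifth spanning 5 semitones is doubly diminished (the perfect fifth is 7).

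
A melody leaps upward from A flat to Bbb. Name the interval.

minor second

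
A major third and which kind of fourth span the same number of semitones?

A major third spans 4 semitones.
A fourth spanning 4 semitones is diminished (the perfect fourth is 5).

diminished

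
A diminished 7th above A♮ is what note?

Gb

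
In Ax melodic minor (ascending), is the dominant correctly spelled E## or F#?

E##

Each scale degree takes a distinct letter name. Degree 5 of a scale on A must use the letter E.
E## and F# are enharmonically the same pitch, but only E## uses the letter E, so it is the correct spelling here.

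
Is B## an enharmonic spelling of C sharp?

Yes

B## is pitch class 1; C# is pitch class 1.
All spellings map to pitch class 1, so they are enharmonically equivalent.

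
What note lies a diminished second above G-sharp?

Ab

A second above G lands on the letter A.
A diminished second spans 0 semitones, so G# moves to pitch class 8. On the letter A that is Ab.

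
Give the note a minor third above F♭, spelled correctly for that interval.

F up a major third is A, so the target letter is A.
From Fb, a minor third is 3 semitones up: Abb.

Abb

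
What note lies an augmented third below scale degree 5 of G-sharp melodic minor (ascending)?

Scale degree 5 of G# melodic minor (ascending) is D#.
An augmented third (5 semitones) below D# lands on the letter B, giving Bb.

Bb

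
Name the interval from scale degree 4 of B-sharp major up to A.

diminished fourth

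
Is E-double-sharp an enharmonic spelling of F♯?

Yes

E## is pitch class 6; F# is pitch class 6.
All spellings map to pitch class 6, so they are enharmonically equivalent.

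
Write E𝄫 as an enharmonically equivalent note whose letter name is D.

Ebb is pitch class 2. The letter D alone is pitch class 2.
Pitch class 2 on D needs no accidental: D.

D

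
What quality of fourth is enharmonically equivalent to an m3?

doubly diminished

A minor third spans 3 semitones.
A fourth spanning 3 semitones is doubly diminished (the perfect fourth is 5).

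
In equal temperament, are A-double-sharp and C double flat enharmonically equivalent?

A## is pitch class 11; Cbb is pitch class 10.
The pitch classes differ (11 vs. 10), so they are not enharmonic equivalents.

No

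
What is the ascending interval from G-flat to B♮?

Counting letters G–A–B gives a third.
Gb→B = 5 semitones, 1 wider than the major third (4), so augmented.

augmented third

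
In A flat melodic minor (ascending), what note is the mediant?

Degree 3 takes the letter 2 steps above A, which is C.
In melodic minor (ascending), degree 3 sits 3 semitones above the tonic. Ab + 3 semitones is pitch class 11, spelled on C as Cb.

Cb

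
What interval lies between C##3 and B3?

Counting letters C–D–E–F–G–A–B gives a seventh.
C##→B = 9 semitones, 2 narrower than the major seventh (11), so diminished.

diminished seventh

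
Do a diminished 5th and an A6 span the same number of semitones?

No

A diminished fifth spans 6 semitones; an augmented sixth spans 10.
The spans differ, so they are not enharmonic equivalents.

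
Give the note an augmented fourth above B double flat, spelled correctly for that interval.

Eb

B up a perfect fourth is E, so the target letter is E.
From Bbb, an augmented fourth is 6 semitones up: Eb.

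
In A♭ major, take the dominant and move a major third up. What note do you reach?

The dominant of Ab major is Eb.
A major third (4 semitones) above Eb lands on the letter G, giving G.

G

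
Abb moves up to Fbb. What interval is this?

The letter names run A→F, a span of 5 letter steps, so the interval is some kind of sixth.
Abb to Fbb is 8 semitones. A major sixth is 9, so 8 makes it minor.

minor sixth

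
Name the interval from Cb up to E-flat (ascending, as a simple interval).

major third

Counting letters C–D–E gives a third.
Cb→Eb = 4 semitones, exactly the major third.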